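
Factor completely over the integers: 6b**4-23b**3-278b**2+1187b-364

(2b-13)(3b-1)(b+7)(b-4)

By the rational root theorem, b = 4 is a root, so (b-4) divides it; the quotient is 6b**3+b**2-274b+91.
Continuing, b = -7 is a root, giving the factor (b+7) and quotient 6b**2-41b+13.
The remaining quadratic factors as (3b-1)(2b-13).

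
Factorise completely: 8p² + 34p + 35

Need a pair with product 8·35 = 280 and sum 34: that's 14 and 20.
Split the middle term: 8p² + 14p + 20p + 35 = 2p(4p + 7) + 5(4p + 7).

(2p + 5)(4p + 7)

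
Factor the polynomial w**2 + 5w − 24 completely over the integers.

(w + 8)(w − 3)

Two integers with product −24 and sum 5 are 8 and −3.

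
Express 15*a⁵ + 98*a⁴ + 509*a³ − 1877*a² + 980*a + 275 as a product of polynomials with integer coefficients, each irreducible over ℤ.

(3*a − 5)*(5*a + 1)*(a − 1)*(a² + 9*a + 55)

Testing divisors of the constant over divisors of the leading coefficient, a = 1 is a root, so (a − 1) is a factor; dividing leaves 15*a⁴ + 113*a³ + 622*a² − 1255*a − 275.
Next, a = 5/3 is a root, so (3*a − 5) is a factor; dividing leaves 5*a³ + 46*a² + 284*a + 55.
Next, a = −1/5 is a root, giving the factor (5*a + 1) and quotient a² + 9*a + 55.
The quadratic a² + 9*a + 55 has discriminant −139 < 0 and is irreducible over ℤ.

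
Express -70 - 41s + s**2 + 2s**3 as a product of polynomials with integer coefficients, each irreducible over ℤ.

(2s + 7)(s + 2)(s - 5)

Trying the rational-root candidates, s = -2 is a root, so (s + 2) divides it; the quotient is 2s**2 - 3s - 35.
The remaining quadratic factors as (s - 5)(2s + 7).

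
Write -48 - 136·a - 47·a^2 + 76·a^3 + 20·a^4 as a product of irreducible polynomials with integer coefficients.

Testing divisors of the constant over divisors of the leading coefficient, a = -4 is a root, so (a + 4) is a factor; dividing leaves 20·a^3 - 4·a^2 - 31·a - 12.
Continuing, a = 3/2 is a root, giving the factor (2·a - 3) and quotient 10·a^2 + 13·a + 4.
The remaining quadratic factors as (2·a + 1)(5·a + 4).

(2·a + 1)·(2·a - 3)·(5·a + 4)·(a + 4)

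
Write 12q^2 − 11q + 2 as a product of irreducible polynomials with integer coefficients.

(3q − 2)(4q − 1)

Need a pair with product 12·2 = 24 and sum −11: that's −3 and −8.
Split the middle term: 12q^2 − 3q − 8q + 2 = 3q(4q − 1) − 2(4q − 1).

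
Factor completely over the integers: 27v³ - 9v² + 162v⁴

Pull out the common factor 9v², then factor the remaining trinomial.

9v²(3v + 1)(6v - 1)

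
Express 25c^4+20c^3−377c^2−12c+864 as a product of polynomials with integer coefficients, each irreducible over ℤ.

Among the possible rational roots, c = 3 is a root, so (c−3) is a factor; dividing leaves 25c^3+95c^2−92c−288.
Next, c = −4 is a root, so (c+4) divides it; the quotient is 25c^2−5c−72.
The remaining quadratic factors as (5c−9)(5c+8).

(5c+8)(5c−9)(c+4)(c−3)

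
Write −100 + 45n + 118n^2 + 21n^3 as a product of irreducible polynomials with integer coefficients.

(3n + 4)(7n − 5)(n + 5)

Trying the rational-root candidates, n = −5 is a root, so (n + 5) is a factor; dividing leaves 21n^2 + 13n − 20.
The remaining quadratic factors as (3n + 4)(7n − 5).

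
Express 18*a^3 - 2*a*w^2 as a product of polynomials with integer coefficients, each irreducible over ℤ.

Every term has a factor of 2*a. Then 9*a^2 - w^2 = (3*a)² − (w)².

2*a*(3*a + w)*(3*a - w)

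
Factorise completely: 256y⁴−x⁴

(4y−x)(4y+x)(16y²+x²)

Difference of squares twice: with A = 4y and B = x, A⁴ − B⁴ = (A² − B²)(A² + B²), and A² − B² factors again.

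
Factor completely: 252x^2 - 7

Pull out the common factor 7; 36x^2 - 1 is a difference of squares.

7(6x + 1)(6x - 1)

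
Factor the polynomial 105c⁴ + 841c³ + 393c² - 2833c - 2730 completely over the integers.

(3c + 5)(5c + 6)(7c - 13)(c + 7)

Among the possible rational roots, c = -6/5 is a root, giving the factor (5c + 6) and quotient 21c³ + 143c² - 93c - 455.
Then c = -7 is a root, giving the factor (c + 7) and quotient 21c² - 4c - 65.
The remaining quadratic factors as (7c - 13)(3c + 5).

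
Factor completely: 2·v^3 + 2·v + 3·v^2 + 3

Group as (2·v^3 + 2·v) + (3·v^2 + 3) = 2·v·(v^2 + 1) + 3·(v^2 + 1).
Both groups share the factor (v^2 + 1).

(2·v + 3)·(v^2 + 1)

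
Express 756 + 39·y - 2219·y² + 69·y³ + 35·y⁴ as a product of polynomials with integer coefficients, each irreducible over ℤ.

Testing divisors of the constant over divisors of the leading coefficient, y = -9 is a root, giving the factor (y + 9) and quotient 35·y³ - 246·y² - 5·y + 84.
Next, y = 3/5 is a root, so (5·y - 3) is a factor; dividing leaves 7·y² - 45·y - 28.
The remaining quadratic factors as (7·y + 4)(y - 7).

(5·y - 3)·(7·y + 4)·(y + 9)·(y - 7)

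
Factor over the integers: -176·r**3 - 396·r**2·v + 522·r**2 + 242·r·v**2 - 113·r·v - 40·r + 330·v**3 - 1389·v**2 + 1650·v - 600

-(11·r - 11·v + 10)·(2·r + 5·v - 4)·(8·r + 6·v - 15)

Group: 8·r·(-22·r**2 - 33·r·v + 24·r + 55·v**2 - 94·v + 40) + (6·v - 15)·(-22·r**2 - 33·r·v + 24·r + 55·v**2 - 94·v + 40); both groups contain (-22·r**2 - 33·r·v + 24·r + 55·v**2 - 94·v + 40), so (8·r + 6·v - 15) is a factor with cofactor -22·r**2 - 33·r·v + 24·r + 55·v**2 - 94·v + 40.
The cofactor groups again: -22·r**2 - 33·r·v + 24·r + 55·v**2 - 94·v + 40 = -11·r·(2·r + 5·v - 4) + (11·v - 10)·(2·r + 5·v - 4); both groups contain (2·r + 5·v - 4), giving -(11·r - 11·v + 10)·(2·r + 5·v - 4).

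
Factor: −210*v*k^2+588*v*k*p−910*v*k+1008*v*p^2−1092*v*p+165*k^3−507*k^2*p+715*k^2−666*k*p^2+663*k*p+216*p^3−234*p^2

−(14*v−11*k+3*p)*(3*k−12*p+13)*(5*k+6*p)

Group: 14*v*(−15*k^2+42*k*p−65*k+72*p^2−78*p) + (−11*k+3*p)*(−15*k^2+42*k*p−65*k+72*p^2−78*p); both groups contain (−15*k^2+42*k*p−65*k+72*p^2−78*p), so (14*v−11*k+3*p) is a factor with cofactor −15*k^2+42*k*p−65*k+72*p^2−78*p.
The cofactor groups again: −15*k^2+42*k*p−65*k+72*p^2−78*p = −3*k*(5*k+6*p) + (12*p−13)*(5*k+6*p); both groups contain (5*k+6*p), giving −(3*k−12*p+13)*(5*k+6*p).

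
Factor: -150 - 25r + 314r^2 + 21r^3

Among the possible rational roots, r = -2/3 is a root, giving the factor (3r + 2) and quotient 7r^2 + 100r - 75.
The remaining quadratic factors as (r + 15)(7r - 5).

(3r + 2)(7r - 5)(r + 15)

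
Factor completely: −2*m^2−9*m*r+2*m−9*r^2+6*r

Group: −2*m*(m+3*r) + (−3*r+2)*(m+3*r); both groups contain (m+3*r).

−(2*m+3*r−2)*(m+3*r)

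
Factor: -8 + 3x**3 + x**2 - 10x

(3x + 4)(x + 1)(x - 2)

By the rational root theorem, x = -1 is a root, giving the factor (x + 1) and quotient 3x**2 - 2x - 8.
The remaining quadratic factors as (3x + 4)(x - 2).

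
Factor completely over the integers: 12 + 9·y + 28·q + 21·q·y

(3·y + 4)·(7·q + 3)

Group as (21·q·y + 28·q) + (9·y + 12) = 7·q·(3·y + 4) + 3·(3·y + 4).
Both groups share the factor (3·y + 4).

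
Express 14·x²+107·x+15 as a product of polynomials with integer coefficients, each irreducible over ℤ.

(2·x+15)·(7·x+1)

Need a pair with product 14·15 = 210 and sum 107: that's 105 and 2.
Split the middle term: 14·x²+105·x + 2·x+15 = 7·x·(2·x+15) + (2·x+15).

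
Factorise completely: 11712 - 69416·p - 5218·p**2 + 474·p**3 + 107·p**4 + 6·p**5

(6·p - 1)·(p + 12)·(p - 8)·(p**2 + 14·p + 122)

Testing divisors of the constant over divisors of the leading coefficient, p = -12 is a root, giving the factor (p + 12) and quotient 6·p**4 + 35·p**3 + 54·p**2 - 5866·p + 976.
Then p = 8 is a root, so (p - 8) is a factor; dividing leaves 6·p**3 + 83·p**2 + 718·p - 122.
Then p = 1/6 is a root, so (6·p - 1) is a factor; dividing leaves p**2 + 14·p + 122.
The quadratic p**2 + 14·p + 122 has discriminant -292 < 0 and is irreducible over ℤ.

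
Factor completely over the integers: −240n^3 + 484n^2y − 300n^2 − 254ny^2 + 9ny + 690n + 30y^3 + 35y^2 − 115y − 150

Group: 4n(−60n^2 + 46ny + 75n − 6y^2 − 19y − 15) + (−5y + 10)(−60n^2 + 46ny + 75n − 6y^2 − 19y − 15); both groups contain (−60n^2 + 46ny + 75n − 6y^2 − 19y − 15), so (4n − 5y + 10) is a factor with cofactor −60n^2 + 46ny + 75n − 6y^2 − 19y − 15.
The cofactor groups again: −60n^2 + 46ny + 75n − 6y^2 − 19y − 15 = −5n(12n − 2y − 3) + (3y + 5)(12n − 2y − 3); both groups contain (12n − 2y − 3), giving −(5n − 3y − 5)(12n − 2y − 3).

−(12n − 2y − 3)(4n − 5y + 10)(5n − 3y − 5)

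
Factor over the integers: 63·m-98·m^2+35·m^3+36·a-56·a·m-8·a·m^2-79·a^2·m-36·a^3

Group: 4·a·(-9·a^2-4·a·m+5·m^2-14·m+9) + 7·m·(-9·a^2-4·a·m+5·m^2-14·m+9); both groups contain (-9·a^2-4·a·m+5·m^2-14·m+9), so (4·a+7·m) is a factor with cofactor -9·a^2-4·a·m+5·m^2-14·m+9.
The cofactor groups again: -9·a^2-4·a·m+5·m^2-14·m+9 = -9·a·(a+m-1) + (5·m-9)·(a+m-1); both groups contain (a+m-1), giving -(9·a-5·m+9)·(a+m-1).

-(4·a+7·m)·(9·a-5·m+9)·(a+m-1)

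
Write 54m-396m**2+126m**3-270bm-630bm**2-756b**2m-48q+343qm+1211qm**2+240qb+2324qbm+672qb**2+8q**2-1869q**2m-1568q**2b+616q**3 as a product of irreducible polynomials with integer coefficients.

Group: 11q(56q**2-112qb-175qm+16q+126bm+126m**2-18m) + (-6b+m-3)(56q**2-112qb-175qm+16q+126bm+126m**2-18m); both groups contain (56q**2-112qb-175qm+16q+126bm+126m**2-18m), so (11q-6b+m-3) is a factor with cofactor 56q**2-112qb-175qm+16q+126bm+126m**2-18m.
The cofactor groups again: 56q**2-112qb-175qm+16q+126bm+126m**2-18m = 7q(8q-9m) + (-14b-14m+2)(8q-9m); both groups contain (8q-9m), giving (7q-14b-14m+2)(8q-9m).

(7q-14b-14m+2)(11q-6b+m-3)(8q-9m)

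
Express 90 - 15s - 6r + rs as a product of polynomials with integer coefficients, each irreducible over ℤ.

(r - 15)(s - 6)

Group as (rs - 6r) + (-15s + 90) = r(s - 6) - 15(s - 6).
Both groups share the factor (s - 6).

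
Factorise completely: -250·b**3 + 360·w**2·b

10·b·(6·w - 5·b)·(6·w + 5·b)

Every term has a factor of 10·b. Then 36·w**2 - 25·b**2 = (6·w)² − (5·b)².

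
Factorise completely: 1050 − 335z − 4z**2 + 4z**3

By the rational root theorem, z = −10 is a root, giving the factor (z + 10) and quotient 4z**2 − 44z + 105.
The remaining quadratic factors as (2z − 7)(2z − 15).

(2z − 15)(2z − 7)(z + 10)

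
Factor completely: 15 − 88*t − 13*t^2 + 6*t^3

(6*t − 1)*(t + 3)*(t − 5)

Among the possible rational roots, t = 5 is a root, so (t − 5) divides it; the quotient is 6*t^2 + 17*t − 3.
The remaining quadratic factors as (t + 3)(6*t − 1).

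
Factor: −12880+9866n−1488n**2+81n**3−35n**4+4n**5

Among the possible rational roots, n = 8 is a root, so (n−8) is a factor; dividing leaves 4n**4−3n**3+57n**2−1032n+1610.
Continuing, n = 5 is a root, so (n−5) is a factor; dividing leaves 4n**3+17n**2+142n−322.
Continuing, n = 7/4 is a root, so (4n−7) is a factor; dividing leaves n**2+6n+46.
The quadratic n**2+6n+46 has discriminant −148 < 0 and is irreducible over ℤ.

(4n−7)(n−5)(n−8)(n**2+6n+46)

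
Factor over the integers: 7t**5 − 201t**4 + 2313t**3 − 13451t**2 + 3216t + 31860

Trying the rational-root candidates, t = 15 is a root, giving the factor (t − 15) and quotient 7t**4 − 96t**3 + 873t**2 − 356t − 2124.
Continuing, t = 2 is a root, so (t − 2) is a factor; dividing leaves 7t**3 − 82t**2 + 709t + 1062.
Next, t = −9/7 is a root, so (7t + 9) divides it; the quotient is t**2 − 13t + 118.
The quadratic t**2 − 13t + 118 has discriminant −303 < 0 and is irreducible over ℤ.

(7t + 9)(t − 15)(t − 2)(t**2 − 13t + 118)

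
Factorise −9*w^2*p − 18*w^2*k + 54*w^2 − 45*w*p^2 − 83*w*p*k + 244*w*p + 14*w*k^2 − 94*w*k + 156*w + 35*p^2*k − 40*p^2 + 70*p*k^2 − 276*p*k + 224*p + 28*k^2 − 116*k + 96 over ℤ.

Group: p*(−9*w^2 − 45*w*p + 7*w*k − 26*w + 35*p*k − 40*p + 14*k − 16) + (2*k − 6)*(−9*w^2 − 45*w*p + 7*w*k − 26*w + 35*p*k − 40*p + 14*k − 16); both groups contain (−9*w^2 − 45*w*p + 7*w*k − 26*w + 35*p*k − 40*p + 14*k − 16), so (p + 2*k − 6) is a factor with cofactor −9*w^2 − 45*w*p + 7*w*k − 26*w + 35*p*k − 40*p + 14*k − 16.
The cofactor groups again: −9*w^2 − 45*w*p + 7*w*k − 26*w + 35*p*k − 40*p + 14*k − 16 = −9*w*(w + 5*p + 2) + (7*k − 8)*(w + 5*p + 2); both groups contain (w + 5*p + 2), giving −(9*w − 7*k + 8)*(w + 5*p + 2).

−(9*w − 7*k + 8)*(p + 2*k − 6)*(w + 5*p + 2)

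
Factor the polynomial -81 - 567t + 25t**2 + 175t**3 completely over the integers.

(5t + 9)(5t - 9)(7t + 1)

By the rational root theorem, t = -9/5 is a root, giving the factor (5t + 9) and quotient 35t**2 - 58t - 9.
The remaining quadratic factors as (7t + 1)(5t - 9).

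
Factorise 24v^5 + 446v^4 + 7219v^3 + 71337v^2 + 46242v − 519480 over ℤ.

(4v + 15)(6v − 13)(v + 12)(v^2 + 5v + 222)

Trying the rational-root candidates, v = 13/6 is a root, so (6v − 13) is a factor; dividing leaves 4v^4 + 83v^3 + 1383v^2 + 14886v + 39960.
Next, v = −15/4 is a root, so (4v + 15) is a factor; dividing leaves v^3 + 17v^2 + 282v + 2664.
Then v = −12 is a root, giving the factor (v + 12) and quotient v^2 + 5v + 222.
The quadratic v^2 + 5v + 222 has discriminant −863 < 0 and is irreducible over ℤ.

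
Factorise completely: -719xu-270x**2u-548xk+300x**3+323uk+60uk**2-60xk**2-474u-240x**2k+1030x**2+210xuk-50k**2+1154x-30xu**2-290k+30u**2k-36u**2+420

(5x-5k+6)(6x-6u+5)(10x+u+2k+14)

Group: 10x(30x**2-30xu-30xk+61x+30uk-36u-25k+30) + (u+2k+14)(30x**2-30xu-30xk+61x+30uk-36u-25k+30); both groups contain (30x**2-30xu-30xk+61x+30uk-36u-25k+30), so (10x+u+2k+14) is a factor with cofactor 30x**2-30xu-30xk+61x+30uk-36u-25k+30.
The cofactor groups again: 30x**2-30xu-30xk+61x+30uk-36u-25k+30 = 6x(5x-5k+6) + (-6u+5)(5x-5k+6); both groups contain (5x-5k+6), giving (6x-6u+5)(5x-5k+6).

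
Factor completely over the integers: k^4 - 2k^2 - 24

Substitute u = k^2 to get a quadratic in u, then factor.
k^2 + 4 is irreducible over ℤ (sum of squares).
k^2 - 6 is irreducible over ℤ (6 is not a perfect square).

(k^2 + 4)(k^2 - 6)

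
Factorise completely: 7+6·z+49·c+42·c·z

(6·z+7)·(7·c+1)

Group as (42·c·z+49·c) + (6·z+7) = 7·c·(6·z+7) + (6·z+7).
Both groups share the factor (6·z+7).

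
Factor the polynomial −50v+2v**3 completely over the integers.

2v(v+5)(v−5)

Every term has a factor of 2v. Then v**2−25 = (v)² − (5)².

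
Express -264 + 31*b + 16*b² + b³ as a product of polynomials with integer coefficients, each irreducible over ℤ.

Testing divisors of the constant over divisors of the leading coefficient, b = -8 is a root, so (b + 8) divides it; the quotient is b² + 8*b - 33.
The remaining quadratic factors as (b - 3)(b + 11).

(b + 11)*(b + 8)*(b - 3)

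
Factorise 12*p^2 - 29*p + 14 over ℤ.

Need a pair with product 12·14 = 168 and sum -29: that's -21 and -8.
Split the middle term: 12*p^2 - 21*p - 8*p + 14 = 3*p*(4*p - 7) - 2*(4*p - 7).

(3*p - 2)*(4*p - 7)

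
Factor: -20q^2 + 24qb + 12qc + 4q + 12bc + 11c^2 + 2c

-(10q - 12b - 11c - 2)(2q + c)

Group: -10q(2q + c) + (12b + 11c + 2)(2q + c); both groups contain (2q + c).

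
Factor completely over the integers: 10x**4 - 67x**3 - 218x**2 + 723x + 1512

By the rational root theorem, x = 7/2 is a root, so (2x - 7) is a factor; dividing leaves 5x**3 - 16x**2 - 165x - 216.
Next, x = -3 is a root, so (x + 3) divides it; the quotient is 5x**2 - 31x - 72.
The remaining quadratic factors as (x - 8)(5x + 9).

(2x - 7)(5x + 9)(x + 3)(x - 8)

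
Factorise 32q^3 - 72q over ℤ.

8q(2q + 3)(2q - 3)

Every term has a factor of 8q. Then 4q^2 - 9 = (2q)² − (3)².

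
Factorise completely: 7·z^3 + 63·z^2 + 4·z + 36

(z + 9)·(7·z^2 + 4)

Group as (7·z^3 + 4·z) + (63·z^2 + 36) = z·(7·z^2 + 4) + 9·(7·z^2 + 4).
Both groups share the factor (7·z^2 + 4).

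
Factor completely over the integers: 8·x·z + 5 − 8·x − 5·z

Group as (8·x·z − 8·x) + (−5·z + 5) = 8·x·(z − 1) − 5·(z − 1).
Both groups share the factor (z − 1).

(8·x − 5)·(z − 1)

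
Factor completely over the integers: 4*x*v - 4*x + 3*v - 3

Group as (4*x*v - 4*x) + (3*v - 3) = 4*x*(v - 1) + 3*(v - 1).
Both groups share the factor (v - 1).

(4*x + 3)*(v - 1)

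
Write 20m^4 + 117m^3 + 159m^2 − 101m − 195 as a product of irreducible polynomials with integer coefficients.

(4m + 5)(5m + 13)(m + 3)(m − 1)

By the rational root theorem, m = −5/4 is a root, giving the factor (4m + 5) and quotient 5m^3 + 23m^2 + 11m − 39.
Next, m = 1 is a root, so (m − 1) divides it; the quotient is 5m^2 + 28m + 39.
The remaining quadratic factors as (5m + 13)(m + 3).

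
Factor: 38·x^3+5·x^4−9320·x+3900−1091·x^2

By the rational root theorem, x = −13 is a root, so (x+13) divides it; the quotient is 5·x^3−27·x^2−740·x+300.
Continuing, x = 2/5 is a root, giving the factor (5·x−2) and quotient x^2−5·x−150.
The remaining quadratic factors as (x−15)(x+10).

(5·x−2)·(x+10)·(x+13)·(x−15)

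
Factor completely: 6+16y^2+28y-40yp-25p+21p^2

(4y-3p+1)(4y-7p+6)

Group: 4y(4y-7p+6) + (-3p+1)(4y-7p+6); both groups contain (4y-7p+6).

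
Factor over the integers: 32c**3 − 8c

8c(2c + 1)(2c − 1)

Every term has a factor of 8c. Then 4c**2 − 1 = (2c)² − (1)².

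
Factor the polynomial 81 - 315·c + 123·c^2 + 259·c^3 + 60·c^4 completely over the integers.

Trying the rational-root candidates, c = -3 is a root, so (c + 3) divides it; the quotient is 60·c^3 + 79·c^2 - 114·c + 27.
Continuing, c = 1/3 is a root, so (3·c - 1) divides it; the quotient is 20·c^2 + 33·c - 27.
The remaining quadratic factors as (5·c - 3)(4·c + 9).

(3·c - 1)·(4·c + 9)·(5·c - 3)·(c + 3)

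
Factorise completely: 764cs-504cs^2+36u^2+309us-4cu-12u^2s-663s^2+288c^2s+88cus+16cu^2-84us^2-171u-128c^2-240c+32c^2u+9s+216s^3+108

(4c-3s+9)(8c+4u-8s-3)(u+9s-4)

Group: 8c(4cu+36cs-16c-3us+9u-27s^2+93s-36) + (4u-8s-3)(4cu+36cs-16c-3us+9u-27s^2+93s-36); both groups contain (4cu+36cs-16c-3us+9u-27s^2+93s-36), so (8c+4u-8s-3) is a factor with cofactor 4cu+36cs-16c-3us+9u-27s^2+93s-36.
The cofactor groups again: 4cu+36cs-16c-3us+9u-27s^2+93s-36 = 4c(u+9s-4) + (-3s+9)(u+9s-4); both groups contain (u+9s-4), giving (4c-3s+9)(u+9s-4).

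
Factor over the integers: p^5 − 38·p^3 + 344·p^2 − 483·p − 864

(p + 1)·(p + 9)·(p − 3)·(p^2 − 7·p + 32)

By the rational root theorem, p = −1 is a root, so (p + 1) is a factor; dividing leaves p^4 − p^3 − 37·p^2 + 381·p − 864.
Then p = 3 is a root, so (p − 3) divides it; the quotient is p^3 + 2·p^2 − 31·p + 288.
Next, p = −9 is a root, giving the factor (p + 9) and quotient p^2 − 7·p + 32.
The quadratic p^2 − 7·p + 32 has discriminant −79 < 0 and is irreducible over ℤ.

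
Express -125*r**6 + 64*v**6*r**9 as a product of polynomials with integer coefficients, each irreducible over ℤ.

r**6*(4*v**2*r - 5)*(16*v**4*r**2 + 20*v**2*r + 25)

Pull out the common factor r**6, leaving 64*v**6*r**3 - 125.
Recognize a difference of cubes with the parts 4*v**2*r and 5.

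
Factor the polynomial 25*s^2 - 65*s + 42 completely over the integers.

Need a pair with product 25·42 = 1050 and sum -65: that's -30 and -35.
Split the middle term: 25*s^2 - 30*s - 35*s + 42 = 5*s*(5*s - 6) - 7*(5*s - 6).

(5*s - 6)*(5*s - 7)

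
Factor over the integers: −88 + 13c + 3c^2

(3c − 11)(c + 8)

Need a pair with product 3·(−88) = −264 and sum 13: that's −11 and 24.
Split the middle term: 3c^2 − 11c + 24c − 88 = c(3c − 11) + 8(3c − 11).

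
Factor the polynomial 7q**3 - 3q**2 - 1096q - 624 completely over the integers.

By the rational root theorem, q = -4/7 is a root, so (7q + 4) is a factor; dividing leaves q**2 - q - 156.
The remaining quadratic factors as (q + 12)(q - 13).

(7q + 4)(q + 12)(q - 13)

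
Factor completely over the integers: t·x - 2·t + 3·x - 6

Group as (t·x - 2·t) + (3·x - 6) = t·(x - 2) + 3·(x - 2).
Both groups share the factor (x - 2).

(t + 3)·(x - 2)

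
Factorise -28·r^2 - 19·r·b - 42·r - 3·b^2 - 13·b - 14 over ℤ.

Group: -7·r·(4·r + b + 2) + (-3·b - 7)·(4·r + b + 2); both groups contain (4·r + b + 2).

-(7·r + 3·b + 7)·(4·r + b + 2)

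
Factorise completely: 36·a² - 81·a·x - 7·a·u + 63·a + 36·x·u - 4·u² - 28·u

(4·a - 9·x + u + 7)·(9·a - 4·u)

Group: 9·a·(4·a - 9·x + u + 7) - 4·u·(4·a - 9·x + u + 7); both groups contain (4·a - 9·x + u + 7).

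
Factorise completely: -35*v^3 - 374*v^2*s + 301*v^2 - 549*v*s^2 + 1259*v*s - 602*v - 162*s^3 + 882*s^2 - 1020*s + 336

Group: v*(-35*v^2 - 59*v*s + 91*v - 18*s^2 + 86*s - 56) + (9*s - 6)*(-35*v^2 - 59*v*s + 91*v - 18*s^2 + 86*s - 56); both groups contain (-35*v^2 - 59*v*s + 91*v - 18*s^2 + 86*s - 56), so (v + 9*s - 6) is a factor with cofactor -35*v^2 - 59*v*s + 91*v - 18*s^2 + 86*s - 56.
The cofactor groups again: -35*v^2 - 59*v*s + 91*v - 18*s^2 + 86*s - 56 = -5*v*(7*v + 9*s - 7) + (-2*s + 8)*(7*v + 9*s - 7); both groups contain (7*v + 9*s - 7), giving -(5*v + 2*s - 8)*(7*v + 9*s - 7).

-(5*v + 2*s - 8)*(7*v + 9*s - 7)*(v + 9*s - 6)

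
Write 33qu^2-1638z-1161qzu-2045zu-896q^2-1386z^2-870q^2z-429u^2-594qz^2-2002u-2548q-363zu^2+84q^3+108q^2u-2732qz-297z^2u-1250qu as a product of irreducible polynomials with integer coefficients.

Group: q(84q^2+54qz+108qu+196q+27zu+126z+33u^2+154u) + (-11z-13)(84q^2+54qz+108qu+196q+27zu+126z+33u^2+154u); both groups contain (84q^2+54qz+108qu+196q+27zu+126z+33u^2+154u), so (q-11z-13) is a factor with cofactor 84q^2+54qz+108qu+196q+27zu+126z+33u^2+154u.
The cofactor groups again: 84q^2+54qz+108qu+196q+27zu+126z+33u^2+154u = 6q(14q+9z+11u) + (3u+14)(14q+9z+11u); both groups contain (14q+9z+11u), giving (6q+3u+14)(14q+9z+11u).

(14q+9z+11u)(6q+3u+14)(q-11z-13)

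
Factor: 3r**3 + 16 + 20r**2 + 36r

Testing divisors of the constant over divisors of the leading coefficient, r = -4 is a root, so (r + 4) divides it; the quotient is 3r**2 + 8r + 4.
The remaining quadratic factors as (r + 2)(3r + 2).

(3r + 2)(r + 2)(r + 4)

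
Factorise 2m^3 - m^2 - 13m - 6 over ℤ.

Among the possible rational roots, m = -2 is a root, so (m + 2) divides it; the quotient is 2m^2 - 5m - 3.
The remaining quadratic factors as (m - 3)(2m + 1).

(2m + 1)(m + 2)(m - 3)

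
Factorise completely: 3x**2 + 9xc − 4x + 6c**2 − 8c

Group: 3x(x + 2c) + (3c − 4)(x + 2c); both groups contain (x + 2c).

(x + 2c)(3x + 3c − 4)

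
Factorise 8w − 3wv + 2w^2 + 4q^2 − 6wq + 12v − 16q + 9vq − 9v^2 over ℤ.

(2w + 3v − 4q)(w − 3v − q + 4)

Group: w(2w + 3v − 4q) + (−3v − q + 4)(2w + 3v − 4q); both groups contain (2w + 3v − 4q).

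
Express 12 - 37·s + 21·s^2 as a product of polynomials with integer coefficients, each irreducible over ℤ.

(3·s - 4)·(7·s - 3)

Need a pair with product 21·12 = 252 and sum -37: that's -28 and -9.
Split the middle term: 21·s^2 - 28·s - 9·s + 12 = 7·s·(3·s - 4) - 3·(3·s - 4).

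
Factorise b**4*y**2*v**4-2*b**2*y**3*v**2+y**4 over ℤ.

Every term has a factor of y**2; factoring it out leaves b**4*v**4-2*b**2*y*v**2+y**2.
Recognize a perfect-square trinomial with the parts y and b**2*v**2.

y**2*(b**2*v**2-y)**2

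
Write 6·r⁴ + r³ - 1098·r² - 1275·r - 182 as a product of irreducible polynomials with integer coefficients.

Trying the rational-root candidates, r = -13 is a root, so (r + 13) divides it; the quotient is 6·r³ - 77·r² - 97·r - 14.
Next, r = 14 is a root, so (r - 14) divides it; the quotient is 6·r² + 7·r + 1.
The remaining quadratic factors as (6·r + 1)(r + 1).

(6·r + 1)·(r + 1)·(r + 13)·(r - 14)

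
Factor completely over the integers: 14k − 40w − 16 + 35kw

Group as (35kw + 14k) + (−40w − 16) = 7k(5w + 2) − 8(5w + 2).
Both groups share the factor (5w + 2).

(5w + 2)(7k − 8)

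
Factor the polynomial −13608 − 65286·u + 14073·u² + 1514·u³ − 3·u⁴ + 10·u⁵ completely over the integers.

(2·u − 7)·(5·u + 1)·(u + 9)·(u² − 6·u + 216)

Among the possible rational roots, u = −1/5 is a root, so (5·u + 1) is a factor; dividing leaves 2·u⁴ − u³ + 303·u² + 2754·u − 13608.
Next, u = 7/2 is a root, giving the factor (2·u − 7) and quotient u³ + 3·u² + 162·u + 1944.
Then u = −9 is a root, giving the factor (u + 9) and quotient u² − 6·u + 216.
The quadratic u² − 6·u + 216 has discriminant −828 < 0 and is irreducible over ℤ.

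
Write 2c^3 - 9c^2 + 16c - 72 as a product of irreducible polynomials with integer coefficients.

(2c - 9)(c^2 + 8)

Group as (2c^3 + 16c) + (-9c^2 - 72) = 2c(c^2 + 8) - 9(c^2 + 8).
Both groups share the factor (c^2 + 8).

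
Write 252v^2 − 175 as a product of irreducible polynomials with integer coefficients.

Pull out the common factor 7; 36v^2 − 25 is a difference of squares.

7(6v + 5)(6v − 5)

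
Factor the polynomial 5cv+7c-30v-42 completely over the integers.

Group as (5cv+7c) + (-30v-42) = c(5v+7) - 6(5v+7).
Both groups share the factor (5v+7).

(5v+7)(c-6)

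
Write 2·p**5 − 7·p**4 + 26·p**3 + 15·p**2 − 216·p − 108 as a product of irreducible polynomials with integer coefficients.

(2·p + 1)·(p + 2)·(p − 3)·(p**2 − 3·p + 18)

Testing divisors of the constant over divisors of the leading coefficient, p = 3 is a root, so (p − 3) divides it; the quotient is 2·p**4 − p**3 + 23·p**2 + 84·p + 36.
Next, p = −2 is a root, giving the factor (p + 2) and quotient 2·p**3 − 5·p**2 + 33·p + 18.
Continuing, p = −1/2 is a root, so (2·p + 1) is a factor; dividing leaves p**2 − 3·p + 18.
The quadratic p**2 − 3·p + 18 has discriminant −63 < 0 and is irreducible over ℤ.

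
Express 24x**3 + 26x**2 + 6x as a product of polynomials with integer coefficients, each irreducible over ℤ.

2x(3x + 1)(4x + 3)

Pull out the common factor 2x, then factor the remaining trinomial.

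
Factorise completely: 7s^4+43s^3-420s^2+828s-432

Testing divisors of the constant over divisors of the leading coefficient, s = 2 is a root, so (s-2) divides it; the quotient is 7s^3+57s^2-306s+216.
Continuing, s = 3 is a root, so (s-3) divides it; the quotient is 7s^2+78s-72.
The remaining quadratic factors as (s+12)(7s-6).

(7s-6)(s+12)(s-2)(s-3)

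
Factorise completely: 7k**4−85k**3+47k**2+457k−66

By the rational root theorem, k = −2 is a root, giving the factor (k+2) and quotient 7k**3−99k**2+245k−33.
Then k = 3 is a root, so (k−3) divides it; the quotient is 7k**2−78k+11.
The remaining quadratic factors as (7k−1)(k−11).

(7k−1)(k+2)(k−11)(k−3)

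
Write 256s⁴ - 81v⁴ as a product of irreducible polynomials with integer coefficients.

Difference of squares twice: with A = 4s and B = 3v, A⁴ − B⁴ = (A² − B²)(A² + B²), and A² − B² factors again.

(4s + 3v)(4s - 3v)(16s² + 9v²)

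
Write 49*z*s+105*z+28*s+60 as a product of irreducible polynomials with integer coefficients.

(7*s+15)*(7*z+4)

Group as (49*z*s+105*z) + (28*s+60) = 7*z*(7*s+15) + 4*(7*s+15).
Both groups share the factor (7*s+15).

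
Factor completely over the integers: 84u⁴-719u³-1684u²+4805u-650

(3u-5)(4u+13)(7u-1)(u-10)

Among the possible rational roots, u = -13/4 is a root, so (4u+13) divides it; the quotient is 21u³-248u²+385u-50.
Then u = 5/3 is a root, giving the factor (3u-5) and quotient 7u²-71u+10.
The remaining quadratic factors as (u-10)(7u-1).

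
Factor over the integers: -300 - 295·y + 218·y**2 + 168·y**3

(4·y - 5)·(6·y + 5)·(7·y + 12)

Testing divisors of the constant over divisors of the leading coefficient, y = -12/7 is a root, giving the factor (7·y + 12) and quotient 24·y**2 - 10·y - 25.
The remaining quadratic factors as (4·y - 5)(6·y + 5).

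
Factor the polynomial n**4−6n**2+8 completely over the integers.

Substitute u = n**2 to get a quadratic in u, then factor.
n**2−4 is a difference of squares.
n**2−2 is irreducible over ℤ (2 is not a perfect square).

(n+2)(n−2)(n**2−2)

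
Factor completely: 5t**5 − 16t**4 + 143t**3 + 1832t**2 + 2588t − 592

(5t − 1)(t + 2)(t + 4)(t**2 − 9t + 74)

Among the possible rational roots, t = −2 is a root, giving the factor (t + 2) and quotient 5t**4 − 26t**3 + 195t**2 + 1442t − 296.
Next, t = −4 is a root, so (t + 4) divides it; the quotient is 5t**3 − 46t**2 + 379t − 74.
Continuing, t = 1/5 is a root, so (5t − 1) divides it; the quotient is t**2 − 9t + 74.
The quadratic t**2 − 9t + 74 has discriminant −215 < 0 and is irreducible over ℤ.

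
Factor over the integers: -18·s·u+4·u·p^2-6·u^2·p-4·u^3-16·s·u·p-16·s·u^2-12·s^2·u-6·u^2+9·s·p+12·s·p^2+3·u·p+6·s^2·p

Group: 2·u·(-6·s^2-8·s·u-12·s·p-9·s-2·u^2-4·u·p-3·u) - p·(-6·s^2-8·s·u-12·s·p-9·s-2·u^2-4·u·p-3·u); both groups contain (-6·s^2-8·s·u-12·s·p-9·s-2·u^2-4·u·p-3·u), so (2·u-p) is a factor with cofactor -6·s^2-8·s·u-12·s·p-9·s-2·u^2-4·u·p-3·u.
The cofactor groups again: -6·s^2-8·s·u-12·s·p-9·s-2·u^2-4·u·p-3·u = -3·s·(2·s+2·u+4·p+3) - u·(2·s+2·u+4·p+3); both groups contain (2·s+2·u+4·p+3), giving -(3·s+u)·(2·s+2·u+4·p+3).

-(2·u-p)·(3·s+u)·(2·s+2·u+4·p+3)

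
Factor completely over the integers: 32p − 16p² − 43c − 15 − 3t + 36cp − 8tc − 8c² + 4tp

−(8c − 4p + 3)(t + c − 4p + 5)

Group: −t(8c − 4p + 3) + (−c + 4p − 5)(8c − 4p + 3); both groups contain (8c − 4p + 3).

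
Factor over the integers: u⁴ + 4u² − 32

Substitute w = u² to get a quadratic in w, then factor.
u² − 4 is a difference of squares.
u² + 8 is irreducible over ℤ (always positive, so no real roots).

(u + 2)(u − 2)(u² + 8)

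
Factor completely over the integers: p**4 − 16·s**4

(p)⁴ − (2·s)⁴ = ((p)² − (2·s)²)((p)² + (2·s)²); the first factor splits again, the second (p**2 + 4·s**2) is irreducible.

(p + 2·s)·(p − 2·s)·(p**2 + 4·s**2)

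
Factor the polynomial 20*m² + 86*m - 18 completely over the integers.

Pull out the common factor 2, then factor the remaining trinomial.

2*(2*m + 9)*(5*m - 1)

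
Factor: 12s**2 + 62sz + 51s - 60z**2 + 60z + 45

Group: 12s(s + 6z + 3) + (-10z + 15)(s + 6z + 3); both groups contain (s + 6z + 3).

(12s - 10z + 15)(s + 6z + 3)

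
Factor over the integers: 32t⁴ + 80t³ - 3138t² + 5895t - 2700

(2t - 15)(4t - 3)(4t - 5)(t + 12)

Testing divisors of the constant over divisors of the leading coefficient, t = -12 is a root, giving the factor (t + 12) and quotient 32t³ - 304t² + 510t - 225.
Continuing, t = 5/4 is a root, so (4t - 5) divides it; the quotient is 8t² - 66t + 45.
The remaining quadratic factors as (4t - 3)(2t - 15).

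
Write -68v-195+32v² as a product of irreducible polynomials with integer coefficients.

(4v-15)(8v+13)

Need a pair with product 32·(-195) = -6240 and sum -68: that's -120 and 52.
Split the middle term: 32v²-120v + 52v-195 = 8v(4v-15) + 13(4v-15).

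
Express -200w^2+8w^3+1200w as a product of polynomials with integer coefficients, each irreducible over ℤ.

8w(w-10)(w-15)

Pull out the common factor 8w, then factor the remaining trinomial.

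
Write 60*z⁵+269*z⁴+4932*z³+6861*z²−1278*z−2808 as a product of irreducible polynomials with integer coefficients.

(3*z+4)*(4*z+3)*(5*z−3)*(z²+3*z+78)

Testing divisors of the constant over divisors of the leading coefficient, z = −4/3 is a root, so (3*z+4) divides it; the quotient is 20*z⁴+63*z³+1560*z²+207*z−702.
Then z = −3/4 is a root, so (4*z+3) divides it; the quotient is 5*z³+12*z²+381*z−234.
Continuing, z = 3/5 is a root, giving the factor (5*z−3) and quotient z²+3*z+78.
The quadratic z²+3*z+78 has discriminant −303 < 0 and is irreducible over ℤ.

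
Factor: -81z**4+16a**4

(2a+3z)(2a-3z)(4a**2+9z**2)

Difference of squares twice: with A = 2a and B = 3z, A⁴ − B⁴ = (A² − B²)(A² + B²), and A² − B² factors again.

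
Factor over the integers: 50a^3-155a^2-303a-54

Testing divisors of the constant over divisors of the leading coefficient, a = -6/5 is a root, giving the factor (5a+6) and quotient 10a^2-43a-9.
The remaining quadratic factors as (5a+1)(2a-9).

(2a-9)(5a+1)(5a+6)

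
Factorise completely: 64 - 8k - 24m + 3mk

(3m - 8)(k - 8)

Group as (3mk - 24m) + (-8k + 64) = 3m(k - 8) - 8(k - 8).
Both groups share the factor (k - 8).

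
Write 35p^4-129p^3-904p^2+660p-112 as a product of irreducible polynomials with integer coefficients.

Among the possible rational roots, p = -4 is a root, so (p+4) divides it; the quotient is 35p^3-269p^2+172p-28.
Next, p = 2/7 is a root, so (7p-2) divides it; the quotient is 5p^2-37p+14.
The remaining quadratic factors as (5p-2)(p-7).

(5p-2)(7p-2)(p+4)(p-7)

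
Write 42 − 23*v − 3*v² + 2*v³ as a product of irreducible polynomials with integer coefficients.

(2*v + 7)*(v − 2)*(v − 3)

Testing divisors of the constant over divisors of the leading coefficient, v = −7/2 is a root, giving the factor (2*v + 7) and quotient v² − 5*v + 6.
The remaining quadratic factors as (v − 3)(v − 2).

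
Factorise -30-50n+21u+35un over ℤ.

Group as (35un+21u) + (-50n-30) = 7u(5n+3) - 10(5n+3).
Both groups share the factor (5n+3).

(5n+3)(7u-10)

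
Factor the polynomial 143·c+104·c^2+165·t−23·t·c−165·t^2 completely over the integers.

−(11·t−8·c−11)·(15·t+13·c)

Group: −11·t·(15·t+13·c) + (8·c+11)·(15·t+13·c); both groups contain (15·t+13·c).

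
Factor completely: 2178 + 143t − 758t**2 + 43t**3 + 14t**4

By the rational root theorem, t = 11/2 is a root, so (2t − 11) divides it; the quotient is 7t**3 + 60t**2 − 49t − 198.
Next, t = 2 is a root, so (t − 2) divides it; the quotient is 7t**2 + 74t + 99.
The remaining quadratic factors as (t + 9)(7t + 11).

(2t − 11)(7t + 11)(t + 9)(t − 2)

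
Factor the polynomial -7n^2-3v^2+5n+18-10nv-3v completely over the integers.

-(7n+3v+9)(n+v-2)

Group: -7n(n+v-2) + (-3v-9)(n+v-2); both groups contain (n+v-2).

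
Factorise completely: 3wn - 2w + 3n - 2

Group as (3wn - 2w) + (3n - 2) = w(3n - 2) + (3n - 2).
Both groups share the factor (3n - 2).

(3n - 2)(w + 1)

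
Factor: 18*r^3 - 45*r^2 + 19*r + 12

(2*r - 3)*(3*r + 1)*(3*r - 4)

By the rational root theorem, r = 3/2 is a root, so (2*r - 3) is a factor; dividing leaves 9*r^2 - 9*r - 4.
The remaining quadratic factors as (3*r - 4)(3*r + 1).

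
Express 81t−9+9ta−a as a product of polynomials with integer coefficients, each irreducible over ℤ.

(9t−1)(a+9)

Group as (9ta+81t) + (−a−9) = 9t(a+9) − (a+9).
Both groups share the factor (a+9).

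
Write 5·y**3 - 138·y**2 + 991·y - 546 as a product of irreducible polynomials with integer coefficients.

(5·y - 3)·(y - 13)·(y - 14)

By the rational root theorem, y = 13 is a root, giving the factor (y - 13) and quotient 5·y**2 - 73·y + 42.
The remaining quadratic factors as (5·y - 3)(y - 14).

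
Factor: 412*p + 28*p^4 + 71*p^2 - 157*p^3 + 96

(4*p + 1)*(7*p + 8)*(p - 3)*(p - 4)

By the rational root theorem, p = 4 is a root, so (p - 4) is a factor; dividing leaves 28*p^3 - 45*p^2 - 109*p - 24.
Continuing, p = 3 is a root, so (p - 3) divides it; the quotient is 28*p^2 + 39*p + 8.
The remaining quadratic factors as (7*p + 8)(4*p + 1).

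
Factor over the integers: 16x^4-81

Write as (4x^2)² − (9)², then factor 4x^2-9 once more.

(2x+3)(2x-3)(4x^2+9)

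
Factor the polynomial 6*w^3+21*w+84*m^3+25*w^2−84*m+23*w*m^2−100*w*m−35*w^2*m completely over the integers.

(w−3*m+3)*(w−4*m)*(6*w+7*m+7)

Group: w*(6*w^2−11*w*m+25*w−21*m^2+21) − 4*m*(6*w^2−11*w*m+25*w−21*m^2+21); both groups contain (6*w^2−11*w*m+25*w−21*m^2+21), so (w−4*m) is a factor with cofactor 6*w^2−11*w*m+25*w−21*m^2+21.
The cofactor groups again: 6*w^2−11*w*m+25*w−21*m^2+21 = w*(6*w+7*m+7) + (−3*m+3)*(6*w+7*m+7); both groups contain (6*w+7*m+7), giving (w−3*m+3)*(6*w+7*m+7).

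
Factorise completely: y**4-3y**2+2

(y+1)(y-1)(y**2-2)

Substitute u = y**2 to get a quadratic in u, then factor.
y**2-1 is a difference of squares.
y**2-2 is irreducible over ℤ (2 is not a perfect square).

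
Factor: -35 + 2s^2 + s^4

(s^2 + 7)(s^2 - 5)

Substitute u = s^2 to get a quadratic in u, then factor.
s^2 - 5 is irreducible over ℤ (5 is not a perfect square).
s^2 + 7 is irreducible over ℤ (always positive, so no real roots).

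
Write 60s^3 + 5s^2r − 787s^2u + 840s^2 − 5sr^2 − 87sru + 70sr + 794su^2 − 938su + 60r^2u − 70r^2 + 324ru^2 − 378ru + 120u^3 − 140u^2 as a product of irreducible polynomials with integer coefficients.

Group: 15s(4s^2 − sr − 53su + 56s + 12ru − 14r + 60u^2 − 70u) + (5r + 2u)(4s^2 − sr − 53su + 56s + 12ru − 14r + 60u^2 − 70u); both groups contain (4s^2 − sr − 53su + 56s + 12ru − 14r + 60u^2 − 70u), so (15s + 5r + 2u) is a factor with cofactor 4s^2 − sr − 53su + 56s + 12ru − 14r + 60u^2 − 70u.
The cofactor groups again: 4s^2 − sr − 53su + 56s + 12ru − 14r + 60u^2 − 70u = s(4s − r − 5u) + (−12u + 14)(4s − r − 5u); both groups contain (4s − r − 5u), giving (s − 12u + 14)(4s − r − 5u).

(4s − r − 5u)(15s + 5r + 2u)(s − 12u + 14)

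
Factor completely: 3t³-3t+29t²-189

Among the possible rational roots, t = 7/3 is a root, so (3t-7) is a factor; dividing leaves t²+12t+27.
The remaining quadratic factors as (t+9)(t+3).

(3t-7)(t+3)(t+9)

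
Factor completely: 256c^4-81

(4c)⁴ − (3)⁴ = ((4c)² − (3)²)((4c)² + (3)²); the first factor splits again, the second (16c^2+9) is irreducible.

(4c+3)(4c-3)(16c^2+9)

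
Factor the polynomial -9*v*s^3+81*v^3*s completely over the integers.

Factor out 9*v*s, leaving 9*v^2-s^2, which is a difference of two squares.

9*s*v*(3*v-s)*(3*v+s)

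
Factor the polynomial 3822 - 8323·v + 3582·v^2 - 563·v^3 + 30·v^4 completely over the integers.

Among the possible rational roots, v = 14/3 is a root, so (3·v - 14) is a factor; dividing leaves 10·v^3 - 141·v^2 + 536·v - 273.
Next, v = 7 is a root, so (v - 7) divides it; the quotient is 10·v^2 - 71·v + 39.
The remaining quadratic factors as (5·v - 3)(2·v - 13).

(2·v - 13)·(3·v - 14)·(5·v - 3)·(v - 7)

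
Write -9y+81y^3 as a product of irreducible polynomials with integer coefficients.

Factor out 9y, leaving 9y^2-1, which is a difference of two squares.

9y(3y+1)(3y-1)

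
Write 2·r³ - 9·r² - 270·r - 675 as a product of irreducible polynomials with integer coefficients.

Testing divisors of the constant over divisors of the leading coefficient, r = -15/2 is a root, so (2·r + 15) divides it; the quotient is r² - 12·r - 45.
The remaining quadratic factors as (r + 3)(r - 15).

(2·r + 15)·(r + 3)·(r - 15)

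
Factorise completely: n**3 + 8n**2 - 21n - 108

By the rational root theorem, n = 4 is a root, so (n - 4) is a factor; dividing leaves n**2 + 12n + 27.
The remaining quadratic factors as (n + 9)(n + 3).

(n + 3)(n + 9)(n - 4)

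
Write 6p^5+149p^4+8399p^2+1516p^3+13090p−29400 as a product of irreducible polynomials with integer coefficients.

(6p−7)(p+12)(p+5)(p^2+9p+70)

Among the possible rational roots, p = 7/6 is a root, so (6p−7) divides it; the quotient is p^4+26p^3+283p^2+1730p+4200.
Then p = −5 is a root, so (p+5) is a factor; dividing leaves p^3+21p^2+178p+840.
Then p = −12 is a root, so (p+12) is a factor; dividing leaves p^2+9p+70.
The quadratic p^2+9p+70 has discriminant −199 < 0 and is irreducible over ℤ.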